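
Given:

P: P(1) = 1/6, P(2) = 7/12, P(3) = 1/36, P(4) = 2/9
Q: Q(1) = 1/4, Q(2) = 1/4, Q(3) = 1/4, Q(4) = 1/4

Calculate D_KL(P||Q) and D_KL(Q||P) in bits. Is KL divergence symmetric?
D_KL(P||Q) = 0.4898 bits, D_KL(Q||P) = 0.6756 bits. No, KL divergence is not symmetric.

D_KL(P||Q) = Σ P(x) log₂(P(x)/Q(x))

Computing term by term:
  P(1)·log₂(P(1)/Q(1)) = (1/6)·log₂((1/6)/(1/4)) = -0.09749
  P(2)·log₂(P(2)/Q(2)) = (7/12)·log₂((7/12)/(1/4)) = 0.71306
  P(3)·log₂(P(3)/Q(3)) = (1/36)·log₂((1/36)/(1/4)) = -0.08805
  P(4)·log₂(P(4)/Q(4)) = (2/9)·log₂((2/9)/(1/4)) = -0.03776

D_KL(P||Q) = -0.09749 + 0.71306 - 0.08805 - 0.03776 = 0.48976 ≈ 0.4898 bits

D_KL(Q||P) = Σ Q(x) log₂(Q(x)/P(x))

Computing term by term:
  Q(1)·log₂(Q(1)/P(1)) = (1/4)·log₂((1/4)/(1/6)) = 0.14624
  Q(2)·log₂(Q(2)/P(2)) = (1/4)·log₂((1/4)/(7/12)) = -0.30560
  Q(3)·log₂(Q(3)/P(3)) = (1/4)·log₂((1/4)/(1/36)) = 0.79248
  Q(4)·log₂(Q(4)/P(4)) = (1/4)·log₂((1/4)/(2/9)) = 0.04248

D_KL(Q||P) = 0.14624 - 0.30560 + 0.79248 + 0.04248 = 0.67560 ≈ 0.6756 bits

These are NOT equal (difference: 0.1858 bits). KL divergence is asymmetric: D_KL(P||Q) ≠ D_KL(Q||P) in general.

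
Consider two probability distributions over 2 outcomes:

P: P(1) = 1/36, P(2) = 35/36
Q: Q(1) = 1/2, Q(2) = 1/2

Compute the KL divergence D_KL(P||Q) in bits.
0.8169 bits

D_KL(P||Q) = Σ P(x) log₂(P(x)/Q(x))

Computing term by term:
  P(1)·log₂(P(1)/Q(1)) = (1/36)·log₂((1/36)/(1/2)) = -0.11583
  P(2)·log₂(P(2)/Q(2)) = (35/36)·log₂((35/36)/(1/2)) = 0.93271

D_KL(P||Q) = -0.11583 + 0.93271 = 0.81688 ≈ 0.8169 bits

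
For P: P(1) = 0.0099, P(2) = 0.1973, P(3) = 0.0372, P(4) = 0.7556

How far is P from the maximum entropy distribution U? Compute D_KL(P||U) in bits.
0.9900 bits

U(i) = 1/4 for all i

D_KL(P||U) = Σ P(x) log₂(P(x) / (1/4))
           = Σ P(x) log₂(P(x)) + log₂(4)
           = log₂(4) - H(P)

H(P) = -Σ P(x) log₂(P(x)):
  -P(1)·log₂(P(1)) = -(0.0099)·log₂(0.0099) = 0.06592
  -P(2)·log₂(P(2)) = -(0.1973)·log₂(0.1973) = 0.46199
  -P(3)·log₂(P(3)) = -(0.0372)·log₂(0.0372) = 0.17665
  -P(4)·log₂(P(4)) = -(0.7556)·log₂(0.7556) = 0.30549
H(P) = 0.06592 + 0.46199 + 0.17665 + 0.30549 = 1.01005 bits

log₂(4) = 2.00000 bits

D_KL(P||U) = 2.00000 - 1.01005 = 0.98995 ≈ 0.9900 bits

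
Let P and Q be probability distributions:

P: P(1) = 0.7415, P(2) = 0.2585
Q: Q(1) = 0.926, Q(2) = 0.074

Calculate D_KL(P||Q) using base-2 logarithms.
0.2288 bits

D_KL(P||Q) = Σ P(x) log₂(P(x)/Q(x))

Computing term by term:
  P(1)·log₂(P(1)/Q(1)) = 0.7415·log₂(0.7415/0.926) = -0.23770
  P(2)·log₂(P(2)/Q(2)) = 0.2585·log₂(0.2585/0.074) = 0.46648

D_KL(P||Q) = -0.23770 + 0.46648 = 0.22878 ≈ 0.2288 bits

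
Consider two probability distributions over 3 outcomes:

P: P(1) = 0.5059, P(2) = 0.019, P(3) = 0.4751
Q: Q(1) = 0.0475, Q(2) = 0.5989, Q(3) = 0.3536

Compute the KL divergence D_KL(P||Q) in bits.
1.8344 bits

D_KL(P||Q) = Σ P(x) log₂(P(x)/Q(x))

Computing term by term:
  P(1)·log₂(P(1)/Q(1)) = 0.5059·log₂(0.5059/0.0475) = 1.72656
  P(2)·log₂(P(2)/Q(2)) = 0.019·log₂(0.019/0.5989) = -0.09459
  P(3)·log₂(P(3)/Q(3)) = 0.4751·log₂(0.4751/0.3536) = 0.20245

D_KL(P||Q) = 1.72656 - 0.09459 + 0.20245 = 1.83442 ≈ 1.8344 bits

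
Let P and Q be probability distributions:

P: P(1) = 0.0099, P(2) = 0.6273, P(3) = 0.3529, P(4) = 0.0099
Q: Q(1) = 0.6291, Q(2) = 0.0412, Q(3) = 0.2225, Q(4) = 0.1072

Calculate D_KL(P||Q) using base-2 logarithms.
2.6058 bits

D_KL(P||Q) = Σ P(x) log₂(P(x)/Q(x))

Computing term by term:
  P(1)·log₂(P(1)/Q(1)) = 0.0099·log₂(0.0099/0.6291) = -0.05930
  P(2)·log₂(P(2)/Q(2)) = 0.6273·log₂(0.6273/0.0412) = 2.46431
  P(3)·log₂(P(3)/Q(3)) = 0.3529·log₂(0.3529/0.2225) = 0.23484
  P(4)·log₂(P(4)/Q(4)) = 0.0099·log₂(0.0099/0.1072) = -0.03402

D_KL(P||Q) = -0.05930 + 2.46431 + 0.23484 - 0.03402 = 2.60583 ≈ 2.6058 bits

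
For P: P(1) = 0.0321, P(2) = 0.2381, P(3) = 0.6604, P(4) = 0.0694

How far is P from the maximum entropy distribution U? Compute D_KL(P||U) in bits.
0.6854 bits

U(i) = 1/4 for all i

D_KL(P||U) = Σ P(x) log₂(P(x) / (1/4))
           = Σ P(x) log₂(P(x)) + log₂(4)
           = log₂(4) - H(P)

H(P) = -Σ P(x) log₂(P(x)):
  -P(1)·log₂(P(1)) = -(0.0321)·log₂(0.0321) = 0.15926
  -P(2)·log₂(P(2)) = -(0.2381)·log₂(0.2381) = 0.49295
  -P(3)·log₂(P(3)) = -(0.6604)·log₂(0.6604) = 0.39531
  -P(4)·log₂(P(4)) = -(0.0694)·log₂(0.0694) = 0.26712
H(P) = 0.15926 + 0.49295 + 0.39531 + 0.26712 = 1.31464 bits

log₂(4) = 2.00000 bits

D_KL(P||U) = 2.00000 - 1.31464 = 0.68536 ≈ 0.6854 bits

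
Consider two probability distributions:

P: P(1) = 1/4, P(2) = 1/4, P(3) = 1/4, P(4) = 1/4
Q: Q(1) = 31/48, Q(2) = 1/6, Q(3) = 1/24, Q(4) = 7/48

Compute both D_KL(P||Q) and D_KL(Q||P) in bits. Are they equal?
D_KL(P||Q) = 0.6446 bits, D_KL(Q||P) = 0.5657 bits. No, they are not equal.

D_KL(P||Q) = Σ P(x) log₂(P(x)/Q(x))

Computing term by term:
  P(1)·log₂(P(1)/Q(1)) = (1/4)·log₂((1/4)/(31/48)) = -0.34231
  P(2)·log₂(P(2)/Q(2)) = (1/4)·log₂((1/4)/(1/6)) = 0.14624
  P(3)·log₂(P(3)/Q(3)) = (1/4)·log₂((1/4)/(1/24)) = 0.64624
  P(4)·log₂(P(4)/Q(4)) = (1/4)·log₂((1/4)/(7/48)) = 0.19440

D_KL(P||Q) = -0.34231 + 0.14624 + 0.64624 + 0.19440 = 0.64457 ≈ 0.6446 bits

D_KL(Q||P) = Σ Q(x) log₂(Q(x)/P(x))

Computing term by term:
  Q(1)·log₂(Q(1)/P(1)) = (31/48)·log₂((31/48)/(1/4)) = 0.88430
  Q(2)·log₂(Q(2)/P(2)) = (1/6)·log₂((1/6)/(1/4)) = -0.09749
  Q(3)·log₂(Q(3)/P(3)) = (1/24)·log₂((1/24)/(1/4)) = -0.10771
  Q(4)·log₂(Q(4)/P(4)) = (7/48)·log₂((7/48)/(1/4)) = -0.11340

D_KL(Q||P) = 0.88430 - 0.09749 - 0.10771 - 0.11340 = 0.56570 ≈ 0.5657 bits

These are NOT equal (difference: 0.0789 bits). KL divergence is asymmetric: D_KL(P||Q) ≠ D_KL(Q||P) in general.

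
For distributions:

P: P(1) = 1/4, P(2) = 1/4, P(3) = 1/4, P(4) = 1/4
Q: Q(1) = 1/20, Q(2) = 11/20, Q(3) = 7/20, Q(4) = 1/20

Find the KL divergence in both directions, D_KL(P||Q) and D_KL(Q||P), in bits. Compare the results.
D_KL(P||Q) = 0.7552 bits, D_KL(Q||P) = 0.5633 bits. D_KL(P||Q) is larger than D_KL(Q||P) by 0.1919 bits; the two directions differ.

D_KL(P||Q) = Σ P(x) log₂(P(x)/Q(x))

Computing term by term:
  P(1)·log₂(P(1)/Q(1)) = (1/4)·log₂((1/4)/(1/20)) = 0.58048
  P(2)·log₂(P(2)/Q(2)) = (1/4)·log₂((1/4)/(11/20)) = -0.28438
  P(3)·log₂(P(3)/Q(3)) = (1/4)·log₂((1/4)/(7/20)) = -0.12136
  P(4)·log₂(P(4)/Q(4)) = (1/4)·log₂((1/4)/(1/20)) = 0.58048

D_KL(P||Q) = 0.58048 - 0.28438 - 0.12136 + 0.58048 = 0.75522 ≈ 0.7552 bits

D_KL(Q||P) = Σ Q(x) log₂(Q(x)/P(x))

Computing term by term:
  Q(1)·log₂(Q(1)/P(1)) = (1/20)·log₂((1/20)/(1/4)) = -0.11610
  Q(2)·log₂(Q(2)/P(2)) = (11/20)·log₂((11/20)/(1/4)) = 0.62563
  Q(3)·log₂(Q(3)/P(3)) = (7/20)·log₂((7/20)/(1/4)) = 0.16990
  Q(4)·log₂(Q(4)/P(4)) = (1/20)·log₂((1/20)/(1/4)) = -0.11610

D_KL(Q||P) = -0.11610 + 0.62563 + 0.16990 - 0.11610 = 0.56333 ≈ 0.5633 bits

These are NOT equal (difference: 0.1919 bits). KL divergence is asymmetric: D_KL(P||Q) ≠ D_KL(Q||P) in general.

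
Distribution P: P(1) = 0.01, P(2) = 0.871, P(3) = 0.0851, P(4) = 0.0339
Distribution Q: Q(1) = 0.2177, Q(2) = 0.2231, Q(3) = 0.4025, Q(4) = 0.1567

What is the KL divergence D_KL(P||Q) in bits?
1.4014 bits

D_KL(P||Q) = Σ P(x) log₂(P(x)/Q(x))

Computing term by term:
  P(1)·log₂(P(1)/Q(1)) = 0.01·log₂(0.01/0.2177) = -0.04444
  P(2)·log₂(P(2)/Q(2)) = 0.871·log₂(0.871/0.2231) = 1.71150
  P(3)·log₂(P(3)/Q(3)) = 0.0851·log₂(0.0851/0.4025) = -0.19077
  P(4)·log₂(P(4)/Q(4)) = 0.0339·log₂(0.0339/0.1567) = -0.07487

D_KL(P||Q) = -0.04444 + 1.71150 - 0.19077 - 0.07487 = 1.40142 ≈ 1.4014 bits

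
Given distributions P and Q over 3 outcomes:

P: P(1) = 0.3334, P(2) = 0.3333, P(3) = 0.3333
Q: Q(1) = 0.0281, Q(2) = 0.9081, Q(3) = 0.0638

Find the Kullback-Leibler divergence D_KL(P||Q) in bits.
1.5028 bits

D_KL(P||Q) = Σ P(x) log₂(P(x)/Q(x))

Computing term by term:
  P(1)·log₂(P(1)/Q(1)) = 0.3334·log₂(0.3334/0.0281) = 1.18978
  P(2)·log₂(P(2)/Q(2)) = 0.3333·log₂(0.3333/0.9081) = -0.48196
  P(3)·log₂(P(3)/Q(3)) = 0.3333·log₂(0.3333/0.0638) = 0.79498

D_KL(P||Q) = 1.18978 - 0.48196 + 0.79498 = 1.50280 ≈ 1.5028 bits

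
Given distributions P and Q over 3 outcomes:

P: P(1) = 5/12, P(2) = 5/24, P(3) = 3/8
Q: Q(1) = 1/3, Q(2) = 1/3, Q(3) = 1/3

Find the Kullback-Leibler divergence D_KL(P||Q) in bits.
0.0566 bits

D_KL(P||Q) = Σ P(x) log₂(P(x)/Q(x))

Computing term by term:
  P(1)·log₂(P(1)/Q(1)) = (5/12)·log₂((5/12)/(1/3)) = 0.13414
  P(2)·log₂(P(2)/Q(2)) = (5/24)·log₂((5/24)/(1/3)) = -0.14126
  P(3)·log₂(P(3)/Q(3)) = (3/8)·log₂((3/8)/(1/3)) = 0.06372

D_KL(P||Q) = 0.13414 - 0.14126 + 0.06372 = 0.05660 ≈ 0.0566 bits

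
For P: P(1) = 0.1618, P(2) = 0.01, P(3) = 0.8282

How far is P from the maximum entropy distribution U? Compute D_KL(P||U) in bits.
0.8681 bits

U(i) = 1/3 for all i

D_KL(P||U) = Σ P(x) log₂(P(x) / (1/3))
           = Σ P(x) log₂(P(x)) + log₂(3)
           = log₂(3) - H(P)

H(P) = -Σ P(x) log₂(P(x)):
  -P(1)·log₂(P(1)) = -(0.1618)·log₂(0.1618) = 0.42516
  -P(2)·log₂(P(2)) = -(0.01)·log₂(0.01) = 0.06644
  -P(3)·log₂(P(3)) = -(0.8282)·log₂(0.8282) = 0.22523
H(P) = 0.42516 + 0.06644 + 0.22523 = 0.71683 bits

log₂(3) = 1.58496 bits

D_KL(P||U) = 1.58496 - 0.71683 = 0.86813 ≈ 0.8681 bits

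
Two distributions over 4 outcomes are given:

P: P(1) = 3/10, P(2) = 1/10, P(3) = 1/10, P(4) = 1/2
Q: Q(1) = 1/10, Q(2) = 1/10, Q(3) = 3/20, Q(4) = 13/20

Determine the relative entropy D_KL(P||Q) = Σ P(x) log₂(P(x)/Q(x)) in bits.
0.2277 bits

D_KL(P||Q) = Σ P(x) log₂(P(x)/Q(x))

Computing term by term:
  P(1)·log₂(P(1)/Q(1)) = (3/10)·log₂((3/10)/(1/10)) = 0.47549
  P(2)·log₂(P(2)/Q(2)) = (1/10)·log₂((1/10)/(1/10)) = 0.00000
  P(3)·log₂(P(3)/Q(3)) = (1/10)·log₂((1/10)/(3/20)) = -0.05850
  P(4)·log₂(P(4)/Q(4)) = (1/2)·log₂((1/2)/(13/20)) = -0.18926

D_KL(P||Q) = 0.47549 + 0.00000 - 0.05850 - 0.18926 = 0.22773 ≈ 0.2277 bits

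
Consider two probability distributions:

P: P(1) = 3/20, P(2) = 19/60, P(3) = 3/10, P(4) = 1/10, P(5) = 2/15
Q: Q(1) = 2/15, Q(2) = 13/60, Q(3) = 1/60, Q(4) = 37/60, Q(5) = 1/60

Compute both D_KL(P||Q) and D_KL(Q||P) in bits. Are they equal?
D_KL(P||Q) = 1.5874 bits, D_KL(Q||P) = 1.3577 bits. No, they are not equal.

D_KL(P||Q) = Σ P(x) log₂(P(x)/Q(x))

Computing term by term:
  P(1)·log₂(P(1)/Q(1)) = (3/20)·log₂((3/20)/(2/15)) = 0.02549
  P(2)·log₂(P(2)/Q(2)) = (19/60)·log₂((19/60)/(13/60)) = 0.17337
  P(3)·log₂(P(3)/Q(3)) = (3/10)·log₂((3/10)/(1/60)) = 1.25098
  P(4)·log₂(P(4)/Q(4)) = (1/10)·log₂((1/10)/(37/60)) = -0.26245
  P(5)·log₂(P(5)/Q(5)) = (2/15)·log₂((2/15)/(1/60)) = 0.40000

D_KL(P||Q) = 0.02549 + 0.17337 + 1.25098 - 0.26245 + 0.40000 = 1.58739 ≈ 1.5874 bits

D_KL(Q||P) = Σ Q(x) log₂(Q(x)/P(x))

Computing term by term:
  Q(1)·log₂(Q(1)/P(1)) = (2/15)·log₂((2/15)/(3/20)) = -0.02266
  Q(2)·log₂(Q(2)/P(2)) = (13/60)·log₂((13/60)/(19/60)) = -0.11862
  Q(3)·log₂(Q(3)/P(3)) = (1/60)·log₂((1/60)/(3/10)) = -0.06950
  Q(4)·log₂(Q(4)/P(4)) = (37/60)·log₂((37/60)/(1/10)) = 1.61844
  Q(5)·log₂(Q(5)/P(5)) = (1/60)·log₂((1/60)/(2/15)) = -0.05000

D_KL(Q||P) = -0.02266 - 0.11862 - 0.06950 + 1.61844 - 0.05000 = 1.35766 ≈ 1.3577 bits

These are NOT equal (difference: 0.2297 bits). KL divergence is asymmetric: D_KL(P||Q) ≠ D_KL(Q||P) in general.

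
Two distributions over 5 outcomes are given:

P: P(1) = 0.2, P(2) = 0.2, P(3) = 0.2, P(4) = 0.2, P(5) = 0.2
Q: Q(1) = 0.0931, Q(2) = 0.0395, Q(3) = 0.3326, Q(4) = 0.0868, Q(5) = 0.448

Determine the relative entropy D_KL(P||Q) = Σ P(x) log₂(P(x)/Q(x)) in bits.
0.5500 bits

D_KL(P||Q) = Σ P(x) log₂(P(x)/Q(x))

Computing term by term:
  P(1)·log₂(P(1)/Q(1)) = 0.2·log₂(0.2/0.0931) = 0.22063
  P(2)·log₂(P(2)/Q(2)) = 0.2·log₂(0.2/0.0395) = 0.46802
  P(3)·log₂(P(3)/Q(3)) = 0.2·log₂(0.2/0.3326) = -0.14676
  P(4)·log₂(P(4)/Q(4)) = 0.2·log₂(0.2/0.0868) = 0.24085
  P(5)·log₂(P(5)/Q(5)) = 0.2·log₂(0.2/0.448) = -0.23270

D_KL(P||Q) = 0.22063 + 0.46802 - 0.14676 + 0.24085 - 0.23270 = 0.55004 ≈ 0.5500 bits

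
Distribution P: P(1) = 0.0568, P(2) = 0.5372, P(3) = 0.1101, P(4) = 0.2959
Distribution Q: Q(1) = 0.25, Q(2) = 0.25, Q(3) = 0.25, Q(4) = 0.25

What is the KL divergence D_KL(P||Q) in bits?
0.4131 bits

D_KL(P||Q) = Σ P(x) log₂(P(x)/Q(x))

Computing term by term:
  P(1)·log₂(P(1)/Q(1)) = 0.0568·log₂(0.0568/0.25) = -0.12144
  P(2)·log₂(P(2)/Q(2)) = 0.5372·log₂(0.5372/0.25) = 0.59282
  P(3)·log₂(P(3)/Q(3)) = 0.1101·log₂(0.1101/0.25) = -0.13026
  P(4)·log₂(P(4)/Q(4)) = 0.2959·log₂(0.2959/0.25) = 0.07196

D_KL(P||Q) = -0.12144 + 0.59282 - 0.13026 + 0.07196 = 0.41308 ≈ 0.4131 bits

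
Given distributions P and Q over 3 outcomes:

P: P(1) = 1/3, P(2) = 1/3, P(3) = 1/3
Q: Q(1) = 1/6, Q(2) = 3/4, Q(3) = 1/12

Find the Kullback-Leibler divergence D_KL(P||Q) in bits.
0.6100 bits

D_KL(P||Q) = Σ P(x) log₂(P(x)/Q(x))

Computing term by term:
  P(1)·log₂(P(1)/Q(1)) = (1/3)·log₂((1/3)/(1/6)) = 0.33333
  P(2)·log₂(P(2)/Q(2)) = (1/3)·log₂((1/3)/(3/4)) = -0.38998
  P(3)·log₂(P(3)/Q(3)) = (1/3)·log₂((1/3)/(1/12)) = 0.66667

D_KL(P||Q) = 0.33333 - 0.38998 + 0.66667 = 0.61002 ≈ 0.6100 bits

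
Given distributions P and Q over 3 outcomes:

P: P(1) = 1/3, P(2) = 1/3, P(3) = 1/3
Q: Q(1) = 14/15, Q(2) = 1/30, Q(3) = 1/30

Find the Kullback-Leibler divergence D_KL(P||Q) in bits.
1.7195 bits

D_KL(P||Q) = Σ P(x) log₂(P(x)/Q(x))

Computing term by term:
  P(1)·log₂(P(1)/Q(1)) = (1/3)·log₂((1/3)/(14/15)) = -0.49514
  P(2)·log₂(P(2)/Q(2)) = (1/3)·log₂((1/3)/(1/30)) = 1.10731
  P(3)·log₂(P(3)/Q(3)) = (1/3)·log₂((1/3)/(1/30)) = 1.10731

D_KL(P||Q) = -0.49514 + 1.10731 + 1.10731 = 1.71948 ≈ 1.7195 bits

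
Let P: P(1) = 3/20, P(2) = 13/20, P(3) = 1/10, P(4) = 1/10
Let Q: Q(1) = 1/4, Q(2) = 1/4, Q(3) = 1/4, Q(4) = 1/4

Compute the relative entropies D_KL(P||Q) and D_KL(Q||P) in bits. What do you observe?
D_KL(P||Q) = 0.5211 bits, D_KL(Q||P) = 0.5006 bits. The two directions give different values (D_KL(P||Q) exceeds D_KL(Q||P) by 0.0205 bits): KL divergence is asymmetric.

D_KL(P||Q) = Σ P(x) log₂(P(x)/Q(x))

Computing term by term:
  P(1)·log₂(P(1)/Q(1)) = (3/20)·log₂((3/20)/(1/4)) = -0.11054
  P(2)·log₂(P(2)/Q(2)) = (13/20)·log₂((13/20)/(1/4)) = 0.89603
  P(3)·log₂(P(3)/Q(3)) = (1/10)·log₂((1/10)/(1/4)) = -0.13219
  P(4)·log₂(P(4)/Q(4)) = (1/10)·log₂((1/10)/(1/4)) = -0.13219

D_KL(P||Q) = -0.11054 + 0.89603 - 0.13219 - 0.13219 = 0.52111 ≈ 0.5211 bits

D_KL(Q||P) = Σ Q(x) log₂(Q(x)/P(x))

Computing term by term:
  Q(1)·log₂(Q(1)/P(1)) = (1/4)·log₂((1/4)/(3/20)) = 0.18424
  Q(2)·log₂(Q(2)/P(2)) = (1/4)·log₂((1/4)/(13/20)) = -0.34463
  Q(3)·log₂(Q(3)/P(3)) = (1/4)·log₂((1/4)/(1/10)) = 0.33048
  Q(4)·log₂(Q(4)/P(4)) = (1/4)·log₂((1/4)/(1/10)) = 0.33048

D_KL(Q||P) = 0.18424 - 0.34463 + 0.33048 + 0.33048 = 0.50057 ≈ 0.5006 bits

These are NOT equal (difference: 0.0205 bits). KL divergence is asymmetric: D_KL(P||Q) ≠ D_KL(Q||P) in general.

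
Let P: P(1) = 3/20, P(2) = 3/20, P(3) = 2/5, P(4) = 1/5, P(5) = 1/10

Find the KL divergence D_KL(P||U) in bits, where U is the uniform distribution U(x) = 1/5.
0.1755 bits

U(i) = 1/5 for all i

D_KL(P||U) = Σ P(x) log₂(P(x) / (1/5))
           = Σ P(x) log₂(P(x)) + log₂(5)
           = log₂(5) - H(P)

H(P) = -Σ P(x) log₂(P(x)):
  -P(1)·log₂(P(1)) = -(3/20)·log₂(3/20) = 0.41054
  -P(2)·log₂(P(2)) = -(3/20)·log₂(3/20) = 0.41054
  -P(3)·log₂(P(3)) = -(2/5)·log₂(2/5) = 0.52877
  -P(4)·log₂(P(4)) = -(1/5)·log₂(1/5) = 0.46439
  -P(5)·log₂(P(5)) = -(1/10)·log₂(1/10) = 0.33219
H(P) = 0.41054 + 0.41054 + 0.52877 + 0.46439 + 0.33219 = 2.14643 bits

log₂(5) = 2.32193 bits

D_KL(P||U) = 2.32193 - 2.14643 = 0.17550 ≈ 0.1755 bits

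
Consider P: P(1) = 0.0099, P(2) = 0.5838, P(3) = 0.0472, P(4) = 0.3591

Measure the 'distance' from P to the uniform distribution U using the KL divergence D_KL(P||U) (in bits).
0.7423 bits

U(i) = 1/4 for all i

D_KL(P||U) = Σ P(x) log₂(P(x) / (1/4))
           = Σ P(x) log₂(P(x)) + log₂(4)
           = log₂(4) - H(P)

H(P) = -Σ P(x) log₂(P(x)):
  -P(1)·log₂(P(1)) = -(0.0099)·log₂(0.0099) = 0.06592
  -P(2)·log₂(P(2)) = -(0.5838)·log₂(0.5838) = 0.45329
  -P(3)·log₂(P(3)) = -(0.0472)·log₂(0.0472) = 0.20792
  -P(4)·log₂(P(4)) = -(0.3591)·log₂(0.3591) = 0.53059
H(P) = 0.06592 + 0.45329 + 0.20792 + 0.53059 = 1.25772 bits

log₂(4) = 2.00000 bits

D_KL(P||U) = 2.00000 - 1.25772 = 0.74228 ≈ 0.7423 bits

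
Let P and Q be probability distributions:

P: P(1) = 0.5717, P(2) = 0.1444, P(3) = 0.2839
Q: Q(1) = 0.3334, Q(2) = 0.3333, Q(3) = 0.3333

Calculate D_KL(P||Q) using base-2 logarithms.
0.2048 bits

D_KL(P||Q) = Σ P(x) log₂(P(x)/Q(x))

Computing term by term:
  P(1)·log₂(P(1)/Q(1)) = 0.5717·log₂(0.5717/0.3334) = 0.44478
  P(2)·log₂(P(2)/Q(2)) = 0.1444·log₂(0.1444/0.3333) = -0.17425
  P(3)·log₂(P(3)/Q(3)) = 0.2839·log₂(0.2839/0.3333) = -0.06571

D_KL(P||Q) = 0.44478 - 0.17425 - 0.06571 = 0.20482 ≈ 0.2048 bits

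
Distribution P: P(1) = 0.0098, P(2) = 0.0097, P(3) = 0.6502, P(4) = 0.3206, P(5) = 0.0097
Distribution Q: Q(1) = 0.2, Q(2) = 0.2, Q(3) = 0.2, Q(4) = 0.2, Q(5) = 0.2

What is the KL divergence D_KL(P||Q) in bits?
1.1968 bits

D_KL(P||Q) = Σ P(x) log₂(P(x)/Q(x))

Computing term by term:
  P(1)·log₂(P(1)/Q(1)) = 0.0098·log₂(0.0098/0.2) = -0.04264
  P(2)·log₂(P(2)/Q(2)) = 0.0097·log₂(0.0097/0.2) = -0.04235
  P(3)·log₂(P(3)/Q(3)) = 0.6502·log₂(0.6502/0.2) = 1.10591
  P(4)·log₂(P(4)/Q(4)) = 0.3206·log₂(0.3206/0.2) = 0.21826
  P(5)·log₂(P(5)/Q(5)) = 0.0097·log₂(0.0097/0.2) = -0.04235

D_KL(P||Q) = -0.04264 - 0.04235 + 1.10591 + 0.21826 - 0.04235 = 1.19683 ≈ 1.1968 bits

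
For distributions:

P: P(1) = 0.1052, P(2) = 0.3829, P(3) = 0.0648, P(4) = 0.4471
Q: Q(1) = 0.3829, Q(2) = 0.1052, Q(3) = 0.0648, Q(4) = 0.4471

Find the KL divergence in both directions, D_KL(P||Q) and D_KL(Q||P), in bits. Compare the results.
D_KL(P||Q) = 0.5176 bits, D_KL(Q||P) = 0.5176 bits. The two directions give exactly the same value for this pair.

D_KL(P||Q) = Σ P(x) log₂(P(x)/Q(x))

Computing term by term:
  P(1)·log₂(P(1)/Q(1)) = 0.1052·log₂(0.1052/0.3829) = -0.19608
  P(2)·log₂(P(2)/Q(2)) = 0.3829·log₂(0.3829/0.1052) = 0.71366
  P(3)·log₂(P(3)/Q(3)) = 0.0648·log₂(0.0648/0.0648) = 0.00000
  P(4)·log₂(P(4)/Q(4)) = 0.4471·log₂(0.4471/0.4471) = 0.00000

D_KL(P||Q) = -0.19608 + 0.71366 + 0.00000 + 0.00000 = 0.51758 ≈ 0.5176 bits

D_KL(Q||P) = Σ Q(x) log₂(Q(x)/P(x))

Computing term by term:
  Q(1)·log₂(Q(1)/P(1)) = 0.3829·log₂(0.3829/0.1052) = 0.71366
  Q(2)·log₂(Q(2)/P(2)) = 0.1052·log₂(0.1052/0.3829) = -0.19608
  Q(3)·log₂(Q(3)/P(3)) = 0.0648·log₂(0.0648/0.0648) = 0.00000
  Q(4)·log₂(Q(4)/P(4)) = 0.4471·log₂(0.4471/0.4471) = 0.00000

D_KL(Q||P) = 0.71366 - 0.19608 + 0.00000 + 0.00000 = 0.51758 ≈ 0.5176 bits

These ARE equal here. Q is P with outcomes relabeled (Q(1) = P(2), Q(2) = P(1)) by a relabeling that is its own inverse, so the two sums contain exactly the same terms in a different order. This is a special case — KL divergence is not symmetric in general: D_KL(P||Q) ≠ D_KL(Q||P) for most P, Q.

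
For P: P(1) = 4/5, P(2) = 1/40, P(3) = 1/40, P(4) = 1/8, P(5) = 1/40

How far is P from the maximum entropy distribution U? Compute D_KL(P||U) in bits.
1.2902 bits

U(i) = 1/5 for all i

D_KL(P||U) = Σ P(x) log₂(P(x) / (1/5))
           = Σ P(x) log₂(P(x)) + log₂(5)
           = log₂(5) - H(P)

H(P) = -Σ P(x) log₂(P(x)):
  -P(1)·log₂(P(1)) = -(4/5)·log₂(4/5) = 0.25754
  -P(2)·log₂(P(2)) = -(1/40)·log₂(1/40) = 0.13305
  -P(3)·log₂(P(3)) = -(1/40)·log₂(1/40) = 0.13305
  -P(4)·log₂(P(4)) = -(1/8)·log₂(1/8) = 0.37500
  -P(5)·log₂(P(5)) = -(1/40)·log₂(1/40) = 0.13305
H(P) = 0.25754 + 0.13305 + 0.13305 + 0.37500 + 0.13305 = 1.03169 bits

log₂(5) = 2.32193 bits

D_KL(P||U) = 2.32193 - 1.03169 = 1.29024 ≈ 1.2902 bits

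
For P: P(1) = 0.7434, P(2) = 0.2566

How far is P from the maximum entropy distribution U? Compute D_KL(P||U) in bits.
0.1784 bits

U(i) = 1/2 for all i

D_KL(P||U) = Σ P(x) log₂(P(x) / (1/2))
           = Σ P(x) log₂(P(x)) + log₂(2)
           = log₂(2) - H(P)

H(P) = -Σ P(x) log₂(P(x)):
  -P(1)·log₂(P(1)) = -(0.7434)·log₂(0.7434) = 0.31802
  -P(2)·log₂(P(2)) = -(0.2566)·log₂(0.2566) = 0.50355
H(P) = 0.31802 + 0.50355 = 0.82157 bits

log₂(2) = 1.00000 bits

D_KL(P||U) = 1.00000 - 0.82157 = 0.17843 ≈ 0.1784 bits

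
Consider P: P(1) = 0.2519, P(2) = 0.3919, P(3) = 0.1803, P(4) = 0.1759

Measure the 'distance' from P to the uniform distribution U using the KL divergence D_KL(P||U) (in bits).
0.0827 bits

U(i) = 1/4 for all i

D_KL(P||U) = Σ P(x) log₂(P(x) / (1/4))
           = Σ P(x) log₂(P(x)) + log₂(4)
           = log₂(4) - H(P)

H(P) = -Σ P(x) log₂(P(x)):
  -P(1)·log₂(P(1)) = -(0.2519)·log₂(0.2519) = 0.50105
  -P(2)·log₂(P(2)) = -(0.3919)·log₂(0.3919) = 0.52963
  -P(3)·log₂(P(3)) = -(0.1803)·log₂(0.1803) = 0.44562
  -P(4)·log₂(P(4)) = -(0.1759)·log₂(0.1759) = 0.44101
H(P) = 0.50105 + 0.52963 + 0.44562 + 0.44101 = 1.91731 bits

log₂(4) = 2.00000 bits

D_KL(P||U) = 2.00000 - 1.91731 = 0.08269 ≈ 0.0827 bits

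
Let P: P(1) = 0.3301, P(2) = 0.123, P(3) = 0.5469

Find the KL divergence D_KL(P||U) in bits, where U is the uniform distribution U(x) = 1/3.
0.2091 bits

U(i) = 1/3 for all i

D_KL(P||U) = Σ P(x) log₂(P(x) / (1/3))
           = Σ P(x) log₂(P(x)) + log₂(3)
           = log₂(3) - H(P)

H(P) = -Σ P(x) log₂(P(x)):
  -P(1)·log₂(P(1)) = -(0.3301)·log₂(0.3301) = 0.52784
  -P(2)·log₂(P(2)) = -(0.123)·log₂(0.123) = 0.37186
  -P(3)·log₂(P(3)) = -(0.5469)·log₂(0.5469) = 0.47616
H(P) = 0.52784 + 0.37186 + 0.47616 = 1.37586 bits

log₂(3) = 1.58496 bits

D_KL(P||U) = 1.58496 - 1.37586 = 0.20910 ≈ 0.2091 bits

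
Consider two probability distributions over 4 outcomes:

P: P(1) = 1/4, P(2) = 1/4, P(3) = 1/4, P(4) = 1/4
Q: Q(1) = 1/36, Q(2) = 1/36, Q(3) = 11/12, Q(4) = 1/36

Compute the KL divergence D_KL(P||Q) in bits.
1.9088 bits

D_KL(P||Q) = Σ P(x) log₂(P(x)/Q(x))

Computing term by term:
  P(1)·log₂(P(1)/Q(1)) = (1/4)·log₂((1/4)/(1/36)) = 0.79248
  P(2)·log₂(P(2)/Q(2)) = (1/4)·log₂((1/4)/(1/36)) = 0.79248
  P(3)·log₂(P(3)/Q(3)) = (1/4)·log₂((1/4)/(11/12)) = -0.46862
  P(4)·log₂(P(4)/Q(4)) = (1/4)·log₂((1/4)/(1/36)) = 0.79248

D_KL(P||Q) = 0.79248 + 0.79248 - 0.46862 + 0.79248 = 1.90882 ≈ 1.9088 bits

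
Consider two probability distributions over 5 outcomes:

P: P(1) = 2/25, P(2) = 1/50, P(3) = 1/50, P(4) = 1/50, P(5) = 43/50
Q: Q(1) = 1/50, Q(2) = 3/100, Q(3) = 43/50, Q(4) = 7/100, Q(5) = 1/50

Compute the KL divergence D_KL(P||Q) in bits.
4.6702 bits

D_KL(P||Q) = Σ P(x) log₂(P(x)/Q(x))

Computing term by term:
  P(1)·log₂(P(1)/Q(1)) = (2/25)·log₂((2/25)/(1/50)) = 0.16000
  P(2)·log₂(P(2)/Q(2)) = (1/50)·log₂((1/50)/(3/100)) = -0.01170
  P(3)·log₂(P(3)/Q(3)) = (1/50)·log₂((1/50)/(43/50)) = -0.10853
  P(4)·log₂(P(4)/Q(4)) = (1/50)·log₂((1/50)/(7/100)) = -0.03615
  P(5)·log₂(P(5)/Q(5)) = (43/50)·log₂((43/50)/(1/50)) = 4.66659

D_KL(P||Q) = 0.16000 - 0.01170 - 0.10853 - 0.03615 + 4.66659 = 4.67021 ≈ 4.6702 bits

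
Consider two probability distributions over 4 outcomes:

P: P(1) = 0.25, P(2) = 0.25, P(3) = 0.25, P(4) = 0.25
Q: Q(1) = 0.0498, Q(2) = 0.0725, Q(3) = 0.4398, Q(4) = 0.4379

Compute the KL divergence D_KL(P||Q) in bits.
0.6225 bits

D_KL(P||Q) = Σ P(x) log₂(P(x)/Q(x))

Computing term by term:
  P(1)·log₂(P(1)/Q(1)) = 0.25·log₂(0.25/0.0498) = 0.58193
  P(2)·log₂(P(2)/Q(2)) = 0.25·log₂(0.25/0.0725) = 0.44647
  P(3)·log₂(P(3)/Q(3)) = 0.25·log₂(0.25/0.4398) = -0.20373
  P(4)·log₂(P(4)/Q(4)) = 0.25·log₂(0.25/0.4379) = -0.20217

D_KL(P||Q) = 0.58193 + 0.44647 - 0.20373 - 0.20217 = 0.62250 ≈ 0.6225 bits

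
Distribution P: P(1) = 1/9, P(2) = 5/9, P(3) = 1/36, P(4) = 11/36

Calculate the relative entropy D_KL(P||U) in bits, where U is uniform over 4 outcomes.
0.5104 bits

U(i) = 1/4 for all i

D_KL(P||U) = Σ P(x) log₂(P(x) / (1/4))
           = Σ P(x) log₂(P(x)) + log₂(4)
           = log₂(4) - H(P)

H(P) = -Σ P(x) log₂(P(x)):
  -P(1)·log₂(P(1)) = -(1/9)·log₂(1/9) = 0.35221
  -P(2)·log₂(P(2)) = -(5/9)·log₂(5/9) = 0.47111
  -P(3)·log₂(P(3)) = -(1/36)·log₂(1/36) = 0.14361
  -P(4)·log₂(P(4)) = -(11/36)·log₂(11/36) = 0.52265
H(P) = 0.35221 + 0.47111 + 0.14361 + 0.52265 = 1.48958 bits

log₂(4) = 2.00000 bits

D_KL(P||U) = 2.00000 - 1.48958 = 0.51042 ≈ 0.5104 bits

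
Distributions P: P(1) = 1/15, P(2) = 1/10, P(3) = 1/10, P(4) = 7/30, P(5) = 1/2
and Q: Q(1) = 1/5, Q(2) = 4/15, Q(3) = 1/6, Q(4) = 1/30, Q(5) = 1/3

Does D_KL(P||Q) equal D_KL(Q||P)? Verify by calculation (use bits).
D_KL(P||Q) = 0.6267 bits, D_KL(Q||P) = 0.5286 bits. No — D_KL(P||Q) ≠ D_KL(Q||P) for this pair.

D_KL(P||Q) = Σ P(x) log₂(P(x)/Q(x))

Computing term by term:
  P(1)·log₂(P(1)/Q(1)) = (1/15)·log₂((1/15)/(1/5)) = -0.10566
  P(2)·log₂(P(2)/Q(2)) = (1/10)·log₂((1/10)/(4/15)) = -0.14150
  P(3)·log₂(P(3)/Q(3)) = (1/10)·log₂((1/10)/(1/6)) = -0.07370
  P(4)·log₂(P(4)/Q(4)) = (7/30)·log₂((7/30)/(1/30)) = 0.65505
  P(5)·log₂(P(5)/Q(5)) = (1/2)·log₂((1/2)/(1/3)) = 0.29248

D_KL(P||Q) = -0.10566 - 0.14150 - 0.07370 + 0.65505 + 0.29248 = 0.62667 ≈ 0.6267 bits

D_KL(Q||P) = Σ Q(x) log₂(Q(x)/P(x))

Computing term by term:
  Q(1)·log₂(Q(1)/P(1)) = (1/5)·log₂((1/5)/(1/15)) = 0.31699
  Q(2)·log₂(Q(2)/P(2)) = (4/15)·log₂((4/15)/(1/10)) = 0.37734
  Q(3)·log₂(Q(3)/P(3)) = (1/6)·log₂((1/6)/(1/10)) = 0.12283
  Q(4)·log₂(Q(4)/P(4)) = (1/30)·log₂((1/30)/(7/30)) = -0.09358
  Q(5)·log₂(Q(5)/P(5)) = (1/3)·log₂((1/3)/(1/2)) = -0.19499

D_KL(Q||P) = 0.31699 + 0.37734 + 0.12283 - 0.09358 - 0.19499 = 0.52859 ≈ 0.5286 bits

These are NOT equal (difference: 0.0981 bits). KL divergence is asymmetric: D_KL(P||Q) ≠ D_KL(Q||P) in general.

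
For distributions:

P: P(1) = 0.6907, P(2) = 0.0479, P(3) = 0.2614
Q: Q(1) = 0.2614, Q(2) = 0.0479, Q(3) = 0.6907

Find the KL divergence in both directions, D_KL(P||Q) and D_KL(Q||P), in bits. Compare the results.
D_KL(P||Q) = 0.6018 bits, D_KL(Q||P) = 0.6018 bits. The two directions give exactly the same value for this pair.

D_KL(P||Q) = Σ P(x) log₂(P(x)/Q(x))

Computing term by term:
  P(1)·log₂(P(1)/Q(1)) = 0.6907·log₂(0.6907/0.2614) = 0.96822
  P(2)·log₂(P(2)/Q(2)) = 0.0479·log₂(0.0479/0.0479) = 0.00000
  P(3)·log₂(P(3)/Q(3)) = 0.2614·log₂(0.2614/0.6907) = -0.36643

D_KL(P||Q) = 0.96822 + 0.00000 - 0.36643 = 0.60179 ≈ 0.6018 bits

D_KL(Q||P) = Σ Q(x) log₂(Q(x)/P(x))

Computing term by term:
  Q(1)·log₂(Q(1)/P(1)) = 0.2614·log₂(0.2614/0.6907) = -0.36643
  Q(2)·log₂(Q(2)/P(2)) = 0.0479·log₂(0.0479/0.0479) = 0.00000
  Q(3)·log₂(Q(3)/P(3)) = 0.6907·log₂(0.6907/0.2614) = 0.96822

D_KL(Q||P) = -0.36643 + 0.00000 + 0.96822 = 0.60179 ≈ 0.6018 bits

These ARE equal here. Q is P with outcomes relabeled (Q(1) = P(3), Q(3) = P(1)) by a relabeling that is its own inverse, so the two sums contain exactly the same terms in a different order. This is a special case — KL divergence is not symmetric in general: D_KL(P||Q) ≠ D_KL(Q||P) for most P, Q.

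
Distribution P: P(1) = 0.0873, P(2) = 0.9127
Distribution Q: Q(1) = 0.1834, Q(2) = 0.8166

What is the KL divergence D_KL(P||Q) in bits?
0.0530 bits

D_KL(P||Q) = Σ P(x) log₂(P(x)/Q(x))

Computing term by term:
  P(1)·log₂(P(1)/Q(1)) = 0.0873·log₂(0.0873/0.1834) = -0.09349
  P(2)·log₂(P(2)/Q(2)) = 0.9127·log₂(0.9127/0.8166) = 0.14650

D_KL(P||Q) = -0.09349 + 0.14650 = 0.05301 ≈ 0.0530 bits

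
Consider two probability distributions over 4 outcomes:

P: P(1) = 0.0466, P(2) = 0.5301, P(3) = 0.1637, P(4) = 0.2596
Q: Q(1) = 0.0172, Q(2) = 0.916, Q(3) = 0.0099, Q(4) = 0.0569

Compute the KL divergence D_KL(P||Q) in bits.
0.8798 bits

D_KL(P||Q) = Σ P(x) log₂(P(x)/Q(x))

Computing term by term:
  P(1)·log₂(P(1)/Q(1)) = 0.0466·log₂(0.0466/0.0172) = 0.06701
  P(2)·log₂(P(2)/Q(2)) = 0.5301·log₂(0.5301/0.916) = -0.41829
  P(3)·log₂(P(3)/Q(3)) = 0.1637·log₂(0.1637/0.0099) = 0.66257
  P(4)·log₂(P(4)/Q(4)) = 0.2596·log₂(0.2596/0.0569) = 0.56847

D_KL(P||Q) = 0.06701 - 0.41829 + 0.66257 + 0.56847 = 0.87976 ≈ 0.8798 bits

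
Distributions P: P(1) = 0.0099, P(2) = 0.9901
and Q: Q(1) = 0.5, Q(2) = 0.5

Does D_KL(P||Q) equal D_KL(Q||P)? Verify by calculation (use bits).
D_KL(P||Q) = 0.9199 bits, D_KL(Q||P) = 2.3364 bits. No — D_KL(P||Q) ≠ D_KL(Q||P) for this pair.

D_KL(P||Q) = Σ P(x) log₂(P(x)/Q(x))

Computing term by term:
  P(1)·log₂(P(1)/Q(1)) = 0.0099·log₂(0.0099/0.5) = -0.05602
  P(2)·log₂(P(2)/Q(2)) = 0.9901·log₂(0.9901/0.5) = 0.97589

D_KL(P||Q) = -0.05602 + 0.97589 = 0.91987 ≈ 0.9199 bits

D_KL(Q||P) = Σ Q(x) log₂(Q(x)/P(x))

Computing term by term:
  Q(1)·log₂(Q(1)/P(1)) = 0.5·log₂(0.5/0.0099) = 2.82918
  Q(2)·log₂(Q(2)/P(2)) = 0.5·log₂(0.5/0.9901) = -0.49282

D_KL(Q||P) = 2.82918 - 0.49282 = 2.33636 ≈ 2.3364 bits

These are NOT equal (difference: 1.4165 bits). KL divergence is asymmetric: D_KL(P||Q) ≠ D_KL(Q||P) in general.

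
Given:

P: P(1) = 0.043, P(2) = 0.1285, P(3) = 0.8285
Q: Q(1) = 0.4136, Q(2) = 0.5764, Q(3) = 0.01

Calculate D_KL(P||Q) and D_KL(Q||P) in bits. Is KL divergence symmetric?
D_KL(P||Q) = 4.8609 bits, D_KL(Q||P) = 2.5351 bits. No, KL divergence is not symmetric.

D_KL(P||Q) = Σ P(x) log₂(P(x)/Q(x))

Computing term by term:
  P(1)·log₂(P(1)/Q(1)) = 0.043·log₂(0.043/0.4136) = -0.14043
  P(2)·log₂(P(2)/Q(2)) = 0.1285·log₂(0.1285/0.5764) = -0.27824
  P(3)·log₂(P(3)/Q(3)) = 0.8285·log₂(0.8285/0.01) = 5.27956

D_KL(P||Q) = -0.14043 - 0.27824 + 5.27956 = 4.86089 ≈ 4.8609 bits

D_KL(Q||P) = Σ Q(x) log₂(Q(x)/P(x))

Computing term by term:
  Q(1)·log₂(Q(1)/P(1)) = 0.4136·log₂(0.4136/0.043) = 1.35075
  Q(2)·log₂(Q(2)/P(2)) = 0.5764·log₂(0.5764/0.1285) = 1.24808
  Q(3)·log₂(Q(3)/P(3)) = 0.01·log₂(0.01/0.8285) = -0.06372

D_KL(Q||P) = 1.35075 + 1.24808 - 0.06372 = 2.53511 ≈ 2.5351 bits

These are NOT equal (difference: 2.3258 bits). KL divergence is asymmetric: D_KL(P||Q) ≠ D_KL(Q||P) in general.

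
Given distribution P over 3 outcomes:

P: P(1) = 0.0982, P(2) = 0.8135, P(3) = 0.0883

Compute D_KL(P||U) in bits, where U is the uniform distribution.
0.7047 bits

U(i) = 1/3 for all i

D_KL(P||U) = Σ P(x) log₂(P(x) / (1/3))
           = Σ P(x) log₂(P(x)) + log₂(3)
           = log₂(3) - H(P)

H(P) = -Σ P(x) log₂(P(x)):
  -P(1)·log₂(P(1)) = -(0.0982)·log₂(0.0982) = 0.32879
  -P(2)·log₂(P(2)) = -(0.8135)·log₂(0.8135) = 0.24225
  -P(3)·log₂(P(3)) = -(0.0883)·log₂(0.0883) = 0.30918
H(P) = 0.32879 + 0.24225 + 0.30918 = 0.88022 bits

log₂(3) = 1.58496 bits

D_KL(P||U) = 1.58496 - 0.88022 = 0.70474 ≈ 0.7047 bits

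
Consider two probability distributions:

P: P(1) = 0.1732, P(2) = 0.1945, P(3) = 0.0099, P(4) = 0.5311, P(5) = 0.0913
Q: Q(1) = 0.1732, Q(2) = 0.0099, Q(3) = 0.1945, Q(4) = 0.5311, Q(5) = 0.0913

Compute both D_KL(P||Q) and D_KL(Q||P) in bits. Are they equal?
D_KL(P||Q) = 0.7931 bits, D_KL(Q||P) = 0.7931 bits. Yes, in this case they are equal (although KL divergence is not symmetric in general).

D_KL(P||Q) = Σ P(x) log₂(P(x)/Q(x))

Computing term by term:
  P(1)·log₂(P(1)/Q(1)) = 0.1732·log₂(0.1732/0.1732) = 0.00000
  P(2)·log₂(P(2)/Q(2)) = 0.1945·log₂(0.1945/0.0099) = 0.83561
  P(3)·log₂(P(3)/Q(3)) = 0.0099·log₂(0.0099/0.1945) = -0.04253
  P(4)·log₂(P(4)/Q(4)) = 0.5311·log₂(0.5311/0.5311) = 0.00000
  P(5)·log₂(P(5)/Q(5)) = 0.0913·log₂(0.0913/0.0913) = 0.00000

D_KL(P||Q) = 0.00000 + 0.83561 - 0.04253 + 0.00000 + 0.00000 = 0.79308 ≈ 0.7931 bits

D_KL(Q||P) = Σ Q(x) log₂(Q(x)/P(x))

Computing term by term:
  Q(1)·log₂(Q(1)/P(1)) = 0.1732·log₂(0.1732/0.1732) = 0.00000
  Q(2)·log₂(Q(2)/P(2)) = 0.0099·log₂(0.0099/0.1945) = -0.04253
  Q(3)·log₂(Q(3)/P(3)) = 0.1945·log₂(0.1945/0.0099) = 0.83561
  Q(4)·log₂(Q(4)/P(4)) = 0.5311·log₂(0.5311/0.5311) = 0.00000
  Q(5)·log₂(Q(5)/P(5)) = 0.0913·log₂(0.0913/0.0913) = 0.00000

D_KL(Q||P) = 0.00000 - 0.04253 + 0.83561 + 0.00000 + 0.00000 = 0.79308 ≈ 0.7931 bits

These ARE equal here. Q is P with outcomes relabeled (Q(2) = P(3), Q(3) = P(2)) by a relabeling that is its own inverse, so the two sums contain exactly the same terms in a different order. This is a special case — KL divergence is not symmetric in general: D_KL(P||Q) ≠ D_KL(Q||P) for most P, Q.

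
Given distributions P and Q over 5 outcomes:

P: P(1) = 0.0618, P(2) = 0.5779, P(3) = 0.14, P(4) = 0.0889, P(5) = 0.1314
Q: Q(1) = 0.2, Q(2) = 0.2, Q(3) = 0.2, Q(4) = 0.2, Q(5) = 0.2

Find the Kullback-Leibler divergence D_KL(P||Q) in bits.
0.5243 bits

D_KL(P||Q) = Σ P(x) log₂(P(x)/Q(x))

Computing term by term:
  P(1)·log₂(P(1)/Q(1)) = 0.0618·log₂(0.0618/0.2) = -0.10471
  P(2)·log₂(P(2)/Q(2)) = 0.5779·log₂(0.5779/0.2) = 0.88466
  P(3)·log₂(P(3)/Q(3)) = 0.14·log₂(0.14/0.2) = -0.07204
  P(4)·log₂(P(4)/Q(4)) = 0.0889·log₂(0.0889/0.2) = -0.10399
  P(5)·log₂(P(5)/Q(5)) = 0.1314·log₂(0.1314/0.2) = -0.07963

D_KL(P||Q) = -0.10471 + 0.88466 - 0.07204 - 0.10399 - 0.07963 = 0.52429 ≈ 0.5243 bits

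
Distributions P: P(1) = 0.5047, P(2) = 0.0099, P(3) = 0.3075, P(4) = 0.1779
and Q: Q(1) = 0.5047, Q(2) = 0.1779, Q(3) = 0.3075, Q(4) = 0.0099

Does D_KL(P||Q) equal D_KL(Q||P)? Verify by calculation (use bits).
D_KL(P||Q) = 0.7001 bits, D_KL(Q||P) = 0.7001 bits. Yes — for this pair D_KL(P||Q) = D_KL(Q||P).

D_KL(P||Q) = Σ P(x) log₂(P(x)/Q(x))

Computing term by term:
  P(1)·log₂(P(1)/Q(1)) = 0.5047·log₂(0.5047/0.5047) = 0.00000
  P(2)·log₂(P(2)/Q(2)) = 0.0099·log₂(0.0099/0.1779) = -0.04126
  P(3)·log₂(P(3)/Q(3)) = 0.3075·log₂(0.3075/0.3075) = 0.00000
  P(4)·log₂(P(4)/Q(4)) = 0.1779·log₂(0.1779/0.0099) = 0.74140

D_KL(P||Q) = 0.00000 - 0.04126 + 0.00000 + 0.74140 = 0.70014 ≈ 0.7001 bits

D_KL(Q||P) = Σ Q(x) log₂(Q(x)/P(x))

Computing term by term:
  Q(1)·log₂(Q(1)/P(1)) = 0.5047·log₂(0.5047/0.5047) = 0.00000
  Q(2)·log₂(Q(2)/P(2)) = 0.1779·log₂(0.1779/0.0099) = 0.74140
  Q(3)·log₂(Q(3)/P(3)) = 0.3075·log₂(0.3075/0.3075) = 0.00000
  Q(4)·log₂(Q(4)/P(4)) = 0.0099·log₂(0.0099/0.1779) = -0.04126

D_KL(Q||P) = 0.00000 + 0.74140 + 0.00000 - 0.04126 = 0.70014 ≈ 0.7001 bits

These ARE equal here. Q is P with outcomes relabeled (Q(2) = P(4), Q(4) = P(2)) by a relabeling that is its own inverse, so the two sums contain exactly the same terms in a different order. This is a special case — KL divergence is not symmetric in general: D_KL(P||Q) ≠ D_KL(Q||P) for most P, Q.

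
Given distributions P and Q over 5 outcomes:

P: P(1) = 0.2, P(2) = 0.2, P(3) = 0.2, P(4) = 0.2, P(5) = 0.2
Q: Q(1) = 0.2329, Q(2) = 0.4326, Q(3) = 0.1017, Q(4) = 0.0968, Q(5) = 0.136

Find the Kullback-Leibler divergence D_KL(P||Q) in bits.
0.2493 bits

D_KL(P||Q) = Σ P(x) log₂(P(x)/Q(x))

Computing term by term:
  P(1)·log₂(P(1)/Q(1)) = 0.2·log₂(0.2/0.2329) = -0.04394
  P(2)·log₂(P(2)/Q(2)) = 0.2·log₂(0.2/0.4326) = -0.22261
  P(3)·log₂(P(3)/Q(3)) = 0.2·log₂(0.2/0.1017) = 0.19514
  P(4)·log₂(P(4)/Q(4)) = 0.2·log₂(0.2/0.0968) = 0.20938
  P(5)·log₂(P(5)/Q(5)) = 0.2·log₂(0.2/0.136) = 0.11128

D_KL(P||Q) = -0.04394 - 0.22261 + 0.19514 + 0.20938 + 0.11128 = 0.24925 ≈ 0.2493 bits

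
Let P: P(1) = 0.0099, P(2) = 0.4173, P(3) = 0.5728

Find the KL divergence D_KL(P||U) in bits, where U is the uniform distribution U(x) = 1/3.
0.5324 bits

U(i) = 1/3 for all i

D_KL(P||U) = Σ P(x) log₂(P(x) / (1/3))
           = Σ P(x) log₂(P(x)) + log₂(3)
           = log₂(3) - H(P)

H(P) = -Σ P(x) log₂(P(x)):
  -P(1)·log₂(P(1)) = -(0.0099)·log₂(0.0099) = 0.06592
  -P(2)·log₂(P(2)) = -(0.4173)·log₂(0.4173) = 0.52615
  -P(3)·log₂(P(3)) = -(0.5728)·log₂(0.5728) = 0.46047
H(P) = 0.06592 + 0.52615 + 0.46047 = 1.05254 bits

log₂(3) = 1.58496 bits

D_KL(P||U) = 1.58496 - 1.05254 = 0.53242 ≈ 0.5324 bits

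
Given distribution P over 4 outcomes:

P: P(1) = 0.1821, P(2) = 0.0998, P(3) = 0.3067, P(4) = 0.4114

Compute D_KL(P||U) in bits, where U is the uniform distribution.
0.1706 bits

U(i) = 1/4 for all i

D_KL(P||U) = Σ P(x) log₂(P(x) / (1/4))
           = Σ P(x) log₂(P(x)) + log₂(4)
           = log₂(4) - H(P)

H(P) = -Σ P(x) log₂(P(x)):
  -P(1)·log₂(P(1)) = -(0.1821)·log₂(0.1821) = 0.44746
  -P(2)·log₂(P(2)) = -(0.0998)·log₂(0.0998) = 0.33182
  -P(3)·log₂(P(3)) = -(0.3067)·log₂(0.3067) = 0.52295
  -P(4)·log₂(P(4)) = -(0.4114)·log₂(0.4114) = 0.52716
H(P) = 0.44746 + 0.33182 + 0.52295 + 0.52716 = 1.82939 bits

log₂(4) = 2.00000 bits

D_KL(P||U) = 2.00000 - 1.82939 = 0.17061 ≈ 0.1706 bits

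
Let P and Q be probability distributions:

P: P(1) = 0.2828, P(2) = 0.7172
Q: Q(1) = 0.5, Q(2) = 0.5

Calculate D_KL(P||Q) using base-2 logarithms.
0.1408 bits

D_KL(P||Q) = Σ P(x) log₂(P(x)/Q(x))

Computing term by term:
  P(1)·log₂(P(1)/Q(1)) = 0.2828·log₂(0.2828/0.5) = -0.23250
  P(2)·log₂(P(2)/Q(2)) = 0.7172·log₂(0.7172/0.5) = 0.37326

D_KL(P||Q) = -0.23250 + 0.37326 = 0.14076 ≈ 0.1408 bits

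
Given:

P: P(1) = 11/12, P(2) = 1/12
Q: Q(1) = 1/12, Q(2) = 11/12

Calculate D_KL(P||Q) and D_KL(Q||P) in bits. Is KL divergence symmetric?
D_KL(P||Q) = 2.8829 bits, D_KL(Q||P) = 2.8829 bits. The two values coincide for this particular pair, but no — KL divergence is not symmetric in general.

D_KL(P||Q) = Σ P(x) log₂(P(x)/Q(x))

Computing term by term:
  P(1)·log₂(P(1)/Q(1)) = (11/12)·log₂((11/12)/(1/12)) = 3.17115
  P(2)·log₂(P(2)/Q(2)) = (1/12)·log₂((1/12)/(11/12)) = -0.28829

D_KL(P||Q) = 3.17115 - 0.28829 = 2.88286 ≈ 2.8829 bits

D_KL(Q||P) = Σ Q(x) log₂(Q(x)/P(x))

Computing term by term:
  Q(1)·log₂(Q(1)/P(1)) = (1/12)·log₂((1/12)/(11/12)) = -0.28829
  Q(2)·log₂(Q(2)/P(2)) = (11/12)·log₂((11/12)/(1/12)) = 3.17115

D_KL(Q||P) = -0.28829 + 3.17115 = 2.88286 ≈ 2.8829 bits

These ARE equal here. Q is P with outcomes relabeled (Q(1) = P(2), Q(2) = P(1)) by a relabeling that is its own inverse, so the two sums contain exactly the same terms in a different order. This is a special case — KL divergence is not symmetric in general: D_KL(P||Q) ≠ D_KL(Q||P) for most P, Q.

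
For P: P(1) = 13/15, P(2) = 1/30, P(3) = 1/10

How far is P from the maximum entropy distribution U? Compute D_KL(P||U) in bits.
0.9103 bits

U(i) = 1/3 for all i

D_KL(P||U) = Σ P(x) log₂(P(x) / (1/3))
           = Σ P(x) log₂(P(x)) + log₂(3)
           = log₂(3) - H(P)

H(P) = -Σ P(x) log₂(P(x)):
  -P(1)·log₂(P(1)) = -(13/15)·log₂(13/15) = 0.17892
  -P(2)·log₂(P(2)) = -(1/30)·log₂(1/30) = 0.16356
  -P(3)·log₂(P(3)) = -(1/10)·log₂(1/10) = 0.33219
H(P) = 0.17892 + 0.16356 + 0.33219 = 0.67467 bits

log₂(3) = 1.58496 bits

D_KL(P||U) = 1.58496 - 0.67467 = 0.91029 ≈ 0.9103 bits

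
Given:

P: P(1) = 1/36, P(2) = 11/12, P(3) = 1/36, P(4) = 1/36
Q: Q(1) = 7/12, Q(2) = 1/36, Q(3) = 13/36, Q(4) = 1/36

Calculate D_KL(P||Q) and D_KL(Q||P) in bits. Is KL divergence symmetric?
D_KL(P||Q) = 4.3992 bits, D_KL(Q||P) = 3.7583 bits. No, KL divergence is not symmetric.

D_KL(P||Q) = Σ P(x) log₂(P(x)/Q(x))

Computing term by term:
  P(1)·log₂(P(1)/Q(1)) = (1/36)·log₂((1/36)/(7/12)) = -0.12201
  P(2)·log₂(P(2)/Q(2)) = (11/12)·log₂((11/12)/(1/36)) = 4.62403
  P(3)·log₂(P(3)/Q(3)) = (1/36)·log₂((1/36)/(13/36)) = -0.10279
  P(4)·log₂(P(4)/Q(4)) = (1/36)·log₂((1/36)/(1/36)) = 0.00000

D_KL(P||Q) = -0.12201 + 4.62403 - 0.10279 + 0.00000 = 4.39923 ≈ 4.3992 bits

D_KL(Q||P) = Σ Q(x) log₂(Q(x)/P(x))

Computing term by term:
  Q(1)·log₂(Q(1)/P(1)) = (7/12)·log₂((7/12)/(1/36)) = 2.56219
  Q(2)·log₂(Q(2)/P(2)) = (1/36)·log₂((1/36)/(11/12)) = -0.14012
  Q(3)·log₂(Q(3)/P(3)) = (13/36)·log₂((13/36)/(1/36)) = 1.33627
  Q(4)·log₂(Q(4)/P(4)) = (1/36)·log₂((1/36)/(1/36)) = 0.00000

D_KL(Q||P) = 2.56219 - 0.14012 + 1.33627 + 0.00000 = 3.75834 ≈ 3.7583 bits

These are NOT equal (difference: 0.6409 bits). KL divergence is asymmetric: D_KL(P||Q) ≠ D_KL(Q||P) in general.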